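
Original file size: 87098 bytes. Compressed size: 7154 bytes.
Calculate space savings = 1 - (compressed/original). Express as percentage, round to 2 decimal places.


ratio = compressed/original = 7154/87098 = 0.082137
savings = 1 - ratio = 1 - 0.082137 = 0.917863
as a percentage: 0.917863 * 100 = 91.79%

Space savings = 1 - 7154/87098 = 91.79%


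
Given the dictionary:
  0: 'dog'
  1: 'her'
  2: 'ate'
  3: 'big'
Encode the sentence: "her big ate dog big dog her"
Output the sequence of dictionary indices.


Look up each word in the dictionary:
  'her' -> 1
  'big' -> 3
  'ate' -> 2
  'dog' -> 0
  'big' -> 3
  'dog' -> 0
  'her' -> 1

Encoded: [1, 3, 2, 0, 3, 0, 1]


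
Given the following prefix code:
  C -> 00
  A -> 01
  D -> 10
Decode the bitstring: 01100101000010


Decoding step by step:
Bits 01 -> A
Bits 10 -> D
Bits 01 -> A
Bits 01 -> A
Bits 00 -> C
Bits 00 -> C
Bits 10 -> D


Decoded message: ADAACCD


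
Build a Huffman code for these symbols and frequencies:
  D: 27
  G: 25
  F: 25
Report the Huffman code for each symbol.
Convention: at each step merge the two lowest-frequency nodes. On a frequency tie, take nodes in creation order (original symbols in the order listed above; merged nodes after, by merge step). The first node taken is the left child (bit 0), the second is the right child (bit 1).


Huffman tree construction:
Step 1: Merge G(25) + F(25) = 50
Step 2: Merge D(27) + (G+F)(50) = 77
Read each symbol's code off the tree from the root (left child = 0, right child = 1).

Codes:
  D: 0 (length 1)
  G: 10 (length 2)
  F: 11 (length 2)
Average code length: 127/77 = 1.6494 bits/symbol


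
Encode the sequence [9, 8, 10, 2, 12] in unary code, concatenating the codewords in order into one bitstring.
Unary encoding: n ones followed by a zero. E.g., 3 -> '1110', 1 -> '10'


Encode each number as n ones followed by a terminating 0:
  9 -> 1111111110 (10 bits)
  8 -> 111111110 (9 bits)
  10 -> 11111111110 (11 bits)
  2 -> 110 (3 bits)
  12 -> 1111111111110 (13 bits)
Total length = 10 + 9 + 11 + 3 + 13 = 46 bits.

Unary([9, 8, 10, 2, 12]) = 1111111110111111110111111111101101111111111110 (46 bits)


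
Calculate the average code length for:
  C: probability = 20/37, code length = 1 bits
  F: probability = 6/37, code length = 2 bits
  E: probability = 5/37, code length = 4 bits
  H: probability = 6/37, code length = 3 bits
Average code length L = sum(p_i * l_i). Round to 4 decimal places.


Weighted contributions p_i * l_i:
  C: (20/37) * 1 = 20/37
  F: (6/37) * 2 = 12/37
  E: (5/37) * 4 = 20/37
  H: (6/37) * 3 = 18/37
Sum = (20 + 12 + 20 + 18)/37 = 70/37

L = 70/37 = 1.8919 bits/symbol


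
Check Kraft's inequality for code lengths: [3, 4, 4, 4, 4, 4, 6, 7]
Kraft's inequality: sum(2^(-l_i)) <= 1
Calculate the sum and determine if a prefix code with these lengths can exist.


Sum = 2^(-3) + 2^(-4) + 2^(-4) + 2^(-4) + 2^(-4) + 2^(-4) + 2^(-6) + 2^(-7)
    = 0.125 + 0.0625 + 0.0625 + 0.0625 + 0.0625 + 0.0625 + 0.015625 + 0.0078125
    = 59/128 = 0.4609375
Since 0.4609375 <= 1, Kraft's inequality IS satisfied.
A prefix code with these lengths CAN exist.

Kraft sum = 0.4609375. Satisfied.


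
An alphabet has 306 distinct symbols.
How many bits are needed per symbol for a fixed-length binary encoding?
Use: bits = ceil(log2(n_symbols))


log2(306) = 8.2574
Bracket: 2^8 = 256 < 306 <= 2^9 = 512
So ceil(log2(306)) = 9

bits = ceil(log2(306)) = ceil(8.2574) = 9 bits


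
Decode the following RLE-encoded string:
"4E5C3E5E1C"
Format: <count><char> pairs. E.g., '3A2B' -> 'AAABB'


Expanding each <count><char> pair:
  4E -> 'EEEE'
  5C -> 'CCCCC'
  3E -> 'EEE'
  5E -> 'EEEEE'
  1C -> 'C'

Decoded = EEEECCCCCEEEEEEEEC


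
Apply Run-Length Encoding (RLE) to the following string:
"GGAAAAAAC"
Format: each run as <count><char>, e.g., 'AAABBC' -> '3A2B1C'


Scanning runs left to right:
  i=0: run of 'G' x 2 -> '2G'
  i=2: run of 'A' x 6 -> '6A'
  i=8: run of 'C' x 1 -> '1C'

RLE = 2G6A1C


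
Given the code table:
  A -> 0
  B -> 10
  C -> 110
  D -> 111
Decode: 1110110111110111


Decoding:
111 -> D
0 -> A
110 -> C
111 -> D
110 -> C
111 -> D


Result: DACDCD


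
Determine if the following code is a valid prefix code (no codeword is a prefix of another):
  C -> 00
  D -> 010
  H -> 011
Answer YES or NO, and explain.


Checking each pair (does one codeword prefix another?):
  C='00' vs D='010': no prefix
  C='00' vs H='011': no prefix
  D='010' vs C='00': no prefix
  D='010' vs H='011': no prefix
  H='011' vs C='00': no prefix
  H='011' vs D='010': no prefix
No violation found over all pairs.

YES -- this is a valid prefix code. No codeword is a prefix of any other codeword.


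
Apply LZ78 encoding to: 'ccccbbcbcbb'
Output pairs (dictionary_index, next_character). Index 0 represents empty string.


LZ78 encoding steps:
Dictionary: {0: ''}
Step 1: w='' (idx 0), next='c' -> output (0, 'c'), add 'c' as idx 1
Step 2: w='c' (idx 1), next='c' -> output (1, 'c'), add 'cc' as idx 2
Step 3: w='c' (idx 1), next='b' -> output (1, 'b'), add 'cb' as idx 3
Step 4: w='' (idx 0), next='b' -> output (0, 'b'), add 'b' as idx 4
Step 5: w='cb' (idx 3), next='c' -> output (3, 'c'), add 'cbc' as idx 5
Step 6: w='b' (idx 4), next='b' -> output (4, 'b'), add 'bb' as idx 6


Encoded: [(0, 'c'), (1, 'c'), (1, 'b'), (0, 'b'), (3, 'c'), (4, 'b')]


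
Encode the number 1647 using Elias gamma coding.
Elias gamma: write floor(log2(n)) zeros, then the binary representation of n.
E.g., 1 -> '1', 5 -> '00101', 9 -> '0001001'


num_bits = floor(log2(1647)) + 1 = 11
leading_zeros = num_bits - 1 = 10
binary(1647) = 11001101111

Elias gamma(1647) = '0000000000' + '11001101111' = 000000000011001101111 (21 bits)


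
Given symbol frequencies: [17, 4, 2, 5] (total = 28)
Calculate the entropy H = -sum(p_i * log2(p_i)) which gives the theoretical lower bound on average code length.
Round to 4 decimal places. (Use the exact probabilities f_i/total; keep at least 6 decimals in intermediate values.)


Per-symbol terms -p_i * log2(p_i) with p_i = f_i/28:
  p = 17/28 = 0.607143: log2(p) = -0.719892, -p*log2(p) = 0.437077
  p = 4/28 = 0.142857: log2(p) = -2.807355, -p*log2(p) = 0.401051
  p = 2/28 = 0.071429: log2(p) = -3.807355, -p*log2(p) = 0.271954
  p = 5/28 = 0.178571: log2(p) = -2.485427, -p*log2(p) = 0.443826
H = 0.437077 + 0.401051 + 0.271954 + 0.443826 = 1.553908

H = 1.5539 bits/symbol


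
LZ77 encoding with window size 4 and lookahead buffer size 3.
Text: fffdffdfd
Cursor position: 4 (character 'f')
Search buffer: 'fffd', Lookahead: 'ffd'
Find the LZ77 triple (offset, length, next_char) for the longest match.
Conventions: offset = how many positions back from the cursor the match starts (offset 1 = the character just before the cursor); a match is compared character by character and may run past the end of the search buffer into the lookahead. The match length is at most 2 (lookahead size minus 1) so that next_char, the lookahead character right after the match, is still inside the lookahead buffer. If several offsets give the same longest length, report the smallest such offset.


Try each offset into the search buffer:
  offset=1 (pos 3, char 'd'): match length 0
  offset=2 (pos 2, char 'f'): match length 1
  offset=3 (pos 1, char 'f'): match length 2
  offset=4 (pos 0, char 'f'): match length 2
Longest match has length 2, found at offsets 3, 4; take the smallest, offset 3.
next_char = character at position 4 + 2 = 6 -> 'd'

Best match: offset=3, length=2 (matching 'ff' starting at position 1)
LZ77 triple: (3, 2, 'd')


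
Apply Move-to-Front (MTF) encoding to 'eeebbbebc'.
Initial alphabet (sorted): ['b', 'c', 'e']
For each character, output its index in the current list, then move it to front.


MTF encoding:
'e': index 2 in ['b', 'c', 'e'] -> ['e', 'b', 'c']
'e': index 0 in ['e', 'b', 'c'] -> ['e', 'b', 'c']
'e': index 0 in ['e', 'b', 'c'] -> ['e', 'b', 'c']
'b': index 1 in ['e', 'b', 'c'] -> ['b', 'e', 'c']
'b': index 0 in ['b', 'e', 'c'] -> ['b', 'e', 'c']
'b': index 0 in ['b', 'e', 'c'] -> ['b', 'e', 'c']
'e': index 1 in ['b', 'e', 'c'] -> ['e', 'b', 'c']
'b': index 1 in ['e', 'b', 'c'] -> ['b', 'e', 'c']
'c': index 2 in ['b', 'e', 'c'] -> ['c', 'b', 'e']


Output: [2, 0, 0, 1, 0, 0, 1, 1, 2]


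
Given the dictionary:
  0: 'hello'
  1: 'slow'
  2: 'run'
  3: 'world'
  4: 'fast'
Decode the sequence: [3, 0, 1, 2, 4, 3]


Look up each index in the dictionary:
  3 -> 'world'
  0 -> 'hello'
  1 -> 'slow'
  2 -> 'run'
  4 -> 'fast'
  3 -> 'world'

Decoded: "world hello slow run fast world"


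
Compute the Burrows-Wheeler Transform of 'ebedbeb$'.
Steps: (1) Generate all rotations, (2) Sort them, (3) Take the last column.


Rotations (sorted):
  0: $ebedbeb -> last char: b
  1: b$ebedbe -> last char: e
  2: beb$ebed -> last char: d
  3: bedbeb$e -> last char: e
  4: dbeb$ebe -> last char: e
  5: eb$ebedb -> last char: b
  6: ebedbeb$ -> last char: $
  7: edbeb$eb -> last char: b


BWT = bedeeb$b


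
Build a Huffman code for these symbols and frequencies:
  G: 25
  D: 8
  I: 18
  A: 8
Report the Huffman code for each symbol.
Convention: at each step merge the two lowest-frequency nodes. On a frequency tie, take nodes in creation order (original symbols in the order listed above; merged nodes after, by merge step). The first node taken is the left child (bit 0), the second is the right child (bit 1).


Huffman tree construction:
Step 1: Merge D(8) + A(8) = 16
Step 2: Merge (D+A)(16) + I(18) = 34
Step 3: Merge G(25) + ((D+A)+I)(34) = 59
Read each symbol's code off the tree from the root (left child = 0, right child = 1).

Codes:
  G: 0 (length 1)
  D: 100 (length 3)
  I: 11 (length 2)
  A: 101 (length 3)
Average code length: 109/59 = 1.8475 bits/symbol


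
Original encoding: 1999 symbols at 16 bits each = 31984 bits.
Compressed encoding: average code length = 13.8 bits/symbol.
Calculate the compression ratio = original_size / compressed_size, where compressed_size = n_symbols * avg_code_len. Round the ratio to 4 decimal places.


original_size = n_symbols * orig_bits = 1999 * 16 = 31984 bits
compressed_size = n_symbols * avg_code_len = 1999 * 13.8 = 27586.2 bits
ratio = original_size / compressed_size = 31984 / 27586.2 = 1.1594

Compression ratio = 1.1594


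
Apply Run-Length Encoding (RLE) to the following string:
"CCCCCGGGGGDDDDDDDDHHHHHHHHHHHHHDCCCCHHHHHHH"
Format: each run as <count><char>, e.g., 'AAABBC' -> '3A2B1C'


Scanning runs left to right:
  i=0: run of 'C' x 5 -> '5C'
  i=5: run of 'G' x 5 -> '5G'
  i=10: run of 'D' x 8 -> '8D'
  i=18: run of 'H' x 13 -> '13H'
  i=31: run of 'D' x 1 -> '1D'
  i=32: run of 'C' x 4 -> '4C'
  i=36: run of 'H' x 7 -> '7H'

RLE = 5C5G8D13H1D4C7H


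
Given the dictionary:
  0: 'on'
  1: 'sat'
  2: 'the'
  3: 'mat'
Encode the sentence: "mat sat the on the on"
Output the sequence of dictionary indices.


Look up each word in the dictionary:
  'mat' -> 3
  'sat' -> 1
  'the' -> 2
  'on' -> 0
  'the' -> 2
  'on' -> 0

Encoded: [3, 1, 2, 0, 2, 0]


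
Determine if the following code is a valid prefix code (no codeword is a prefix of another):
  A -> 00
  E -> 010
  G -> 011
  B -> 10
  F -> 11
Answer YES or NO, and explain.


Checking each pair (does one codeword prefix another?):
  A='00' vs E='010': no prefix
  A='00' vs G='011': no prefix
  A='00' vs B='10': no prefix
  A='00' vs F='11': no prefix
  E='010' vs A='00': no prefix
  E='010' vs G='011': no prefix
  E='010' vs B='10': no prefix
  E='010' vs F='11': no prefix
  G='011' vs A='00': no prefix
  G='011' vs E='010': no prefix
  G='011' vs B='10': no prefix
  G='011' vs F='11': no prefix
  B='10' vs A='00': no prefix
  B='10' vs E='010': no prefix
  B='10' vs G='011': no prefix
  B='10' vs F='11': no prefix
  F='11' vs A='00': no prefix
  F='11' vs E='010': no prefix
  F='11' vs G='011': no prefix
  F='11' vs B='10': no prefix
No violation found over all pairs.

YES -- this is a valid prefix code. No codeword is a prefix of any other codeword.


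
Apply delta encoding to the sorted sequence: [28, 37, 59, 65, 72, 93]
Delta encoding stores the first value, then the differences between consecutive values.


First value: 28
Deltas:
  37 - 28 = 9
  59 - 37 = 22
  65 - 59 = 6
  72 - 65 = 7
  93 - 72 = 21


Delta encoded: [28, 9, 22, 6, 7, 21]


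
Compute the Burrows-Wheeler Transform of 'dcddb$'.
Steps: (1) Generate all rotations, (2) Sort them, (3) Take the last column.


Rotations (sorted):
  0: $dcddb -> last char: b
  1: b$dcdd -> last char: d
  2: cddb$d -> last char: d
  3: db$dcd -> last char: d
  4: dcddb$ -> last char: $
  5: ddb$dc -> last char: c


BWT = bddd$c


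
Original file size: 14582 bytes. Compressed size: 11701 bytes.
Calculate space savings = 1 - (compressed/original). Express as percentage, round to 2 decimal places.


ratio = compressed/original = 11701/14582 = 0.802428
savings = 1 - ratio = 1 - 0.802428 = 0.197572
as a percentage: 0.197572 * 100 = 19.76%

Space savings = 1 - 11701/14582 = 19.76%


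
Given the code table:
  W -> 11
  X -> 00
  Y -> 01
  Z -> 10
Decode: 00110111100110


Decoding:
00 -> X
11 -> W
01 -> Y
11 -> W
10 -> Z
01 -> Y
10 -> Z


Result: XWYWZYZ


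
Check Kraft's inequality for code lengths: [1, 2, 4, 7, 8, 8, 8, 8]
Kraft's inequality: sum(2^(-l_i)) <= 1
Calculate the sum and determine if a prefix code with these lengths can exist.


Sum = 2^(-1) + 2^(-2) + 2^(-4) + 2^(-7) + 2^(-8) + 2^(-8) + 2^(-8) + 2^(-8)
    = 0.5 + 0.25 + 0.0625 + 0.0078125 + 0.00390625 + 0.00390625 + 0.00390625 + 0.00390625
    = 214/256 = 0.8359375
Since 0.8359375 <= 1, Kraft's inequality IS satisfied.
A prefix code with these lengths CAN exist.

Kraft sum = 0.8359375. Satisfied.


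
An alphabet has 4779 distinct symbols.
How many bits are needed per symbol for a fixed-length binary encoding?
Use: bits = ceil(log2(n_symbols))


log2(4779) = 12.2225
Bracket: 2^12 = 4096 < 4779 <= 2^13 = 8192
So ceil(log2(4779)) = 13

bits = ceil(log2(4779)) = ceil(12.2225) = 13 bits


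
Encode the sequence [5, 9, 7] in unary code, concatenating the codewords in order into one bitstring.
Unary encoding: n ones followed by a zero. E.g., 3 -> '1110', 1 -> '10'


Encode each number as n ones followed by a terminating 0:
  5 -> 111110 (6 bits)
  9 -> 1111111110 (10 bits)
  7 -> 11111110 (8 bits)
Total length = 6 + 10 + 8 = 24 bits.

Unary([5, 9, 7]) = 111110111111111011111110 (24 bits)


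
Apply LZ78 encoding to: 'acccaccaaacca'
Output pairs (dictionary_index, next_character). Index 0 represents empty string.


LZ78 encoding steps:
Dictionary: {0: ''}
Step 1: w='' (idx 0), next='a' -> output (0, 'a'), add 'a' as idx 1
Step 2: w='' (idx 0), next='c' -> output (0, 'c'), add 'c' as idx 2
Step 3: w='c' (idx 2), next='c' -> output (2, 'c'), add 'cc' as idx 3
Step 4: w='a' (idx 1), next='c' -> output (1, 'c'), add 'ac' as idx 4
Step 5: w='c' (idx 2), next='a' -> output (2, 'a'), add 'ca' as idx 5
Step 6: w='a' (idx 1), next='a' -> output (1, 'a'), add 'aa' as idx 6
Step 7: w='cc' (idx 3), next='a' -> output (3, 'a'), add 'cca' as idx 7


Encoded: [(0, 'a'), (0, 'c'), (2, 'c'), (1, 'c'), (2, 'a'), (1, 'a'), (3, 'a')]


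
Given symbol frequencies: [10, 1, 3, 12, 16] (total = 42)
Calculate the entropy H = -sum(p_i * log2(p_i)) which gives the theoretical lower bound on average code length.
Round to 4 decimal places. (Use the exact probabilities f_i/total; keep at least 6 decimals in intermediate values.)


Per-symbol terms -p_i * log2(p_i) with p_i = f_i/42:
  p = 10/42 = 0.238095: log2(p) = -2.070389, -p*log2(p) = 0.492950
  p = 1/42 = 0.023810: log2(p) = -5.392317, -p*log2(p) = 0.128389
  p = 3/42 = 0.071429: log2(p) = -3.807355, -p*log2(p) = 0.271954
  p = 12/42 = 0.285714: log2(p) = -1.807355, -p*log2(p) = 0.516387
  p = 16/42 = 0.380952: log2(p) = -1.392317, -p*log2(p) = 0.530407
H = 0.492950 + 0.128389 + 0.271954 + 0.516387 + 0.530407 = 1.940087

H = 1.9401 bits/symbol


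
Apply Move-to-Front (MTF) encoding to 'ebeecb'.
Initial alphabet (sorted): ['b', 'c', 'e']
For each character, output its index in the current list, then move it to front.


MTF encoding:
'e': index 2 in ['b', 'c', 'e'] -> ['e', 'b', 'c']
'b': index 1 in ['e', 'b', 'c'] -> ['b', 'e', 'c']
'e': index 1 in ['b', 'e', 'c'] -> ['e', 'b', 'c']
'e': index 0 in ['e', 'b', 'c'] -> ['e', 'b', 'c']
'c': index 2 in ['e', 'b', 'c'] -> ['c', 'e', 'b']
'b': index 2 in ['c', 'e', 'b'] -> ['b', 'c', 'e']


Output: [2, 1, 1, 0, 2, 2]


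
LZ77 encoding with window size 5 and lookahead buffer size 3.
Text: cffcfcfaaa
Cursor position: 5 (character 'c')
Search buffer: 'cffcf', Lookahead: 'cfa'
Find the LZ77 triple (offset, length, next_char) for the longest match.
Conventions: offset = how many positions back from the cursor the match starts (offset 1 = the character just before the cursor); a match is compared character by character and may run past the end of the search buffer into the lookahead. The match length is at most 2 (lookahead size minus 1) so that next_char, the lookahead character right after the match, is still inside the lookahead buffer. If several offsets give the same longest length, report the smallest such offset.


Try each offset into the search buffer:
  offset=1 (pos 4, char 'f'): match length 0
  offset=2 (pos 3, char 'c'): match length 2
  offset=3 (pos 2, char 'f'): match length 0
  offset=4 (pos 1, char 'f'): match length 0
  offset=5 (pos 0, char 'c'): match length 2
Longest match has length 2, found at offsets 2, 5; take the smallest, offset 2.
next_char = character at position 5 + 2 = 7 -> 'a'

Best match: offset=2, length=2 (matching 'cf' starting at position 3)
LZ77 triple: (2, 2, 'a')


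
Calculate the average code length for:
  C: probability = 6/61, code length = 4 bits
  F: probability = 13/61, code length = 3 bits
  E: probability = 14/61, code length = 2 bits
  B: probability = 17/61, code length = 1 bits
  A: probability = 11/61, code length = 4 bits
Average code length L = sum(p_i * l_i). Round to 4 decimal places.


Weighted contributions p_i * l_i:
  C: (6/61) * 4 = 24/61
  F: (13/61) * 3 = 39/61
  E: (14/61) * 2 = 28/61
  B: (17/61) * 1 = 17/61
  A: (11/61) * 4 = 44/61
Sum = (24 + 39 + 28 + 17 + 44)/61 = 152/61

L = 152/61 = 2.4918 bits/symbol


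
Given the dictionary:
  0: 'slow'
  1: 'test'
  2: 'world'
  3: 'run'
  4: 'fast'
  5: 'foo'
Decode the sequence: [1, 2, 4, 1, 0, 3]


Look up each index in the dictionary:
  1 -> 'test'
  2 -> 'world'
  4 -> 'fast'
  1 -> 'test'
  0 -> 'slow'
  3 -> 'run'

Decoded: "test world fast test slow run"


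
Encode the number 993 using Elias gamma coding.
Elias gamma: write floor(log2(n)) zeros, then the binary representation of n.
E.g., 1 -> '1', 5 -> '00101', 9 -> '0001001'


num_bits = floor(log2(993)) + 1 = 10
leading_zeros = num_bits - 1 = 9
binary(993) = 1111100001

Elias gamma(993) = '000000000' + '1111100001' = 0000000001111100001 (19 bits)


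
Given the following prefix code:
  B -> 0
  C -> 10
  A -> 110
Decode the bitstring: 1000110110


Decoding step by step:
Bits 10 -> C
Bits 0 -> B
Bits 0 -> B
Bits 110 -> A
Bits 110 -> A


Decoded message: CBBAA


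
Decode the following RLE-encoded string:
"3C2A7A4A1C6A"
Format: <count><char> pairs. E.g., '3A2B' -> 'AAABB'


Expanding each <count><char> pair:
  3C -> 'CCC'
  2A -> 'AA'
  7A -> 'AAAAAAA'
  4A -> 'AAAA'
  1C -> 'C'
  6A -> 'AAAAAA'

Decoded = CCCAAAAAAAAAAAAACAAAAAA


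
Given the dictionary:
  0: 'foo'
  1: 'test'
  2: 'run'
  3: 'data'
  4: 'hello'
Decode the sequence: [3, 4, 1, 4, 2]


Look up each index in the dictionary:
  3 -> 'data'
  4 -> 'hello'
  1 -> 'test'
  4 -> 'hello'
  2 -> 'run'

Decoded: "data hello test hello run"


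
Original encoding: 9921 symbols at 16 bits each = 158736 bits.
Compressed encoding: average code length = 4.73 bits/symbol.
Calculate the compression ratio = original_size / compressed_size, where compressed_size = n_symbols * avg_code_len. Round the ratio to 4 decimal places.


original_size = n_symbols * orig_bits = 9921 * 16 = 158736 bits
compressed_size = n_symbols * avg_code_len = 9921 * 4.73 = 46926.33 bits
ratio = original_size / compressed_size = 158736 / 46926.33 = 3.3827

Compression ratio = 3.3827


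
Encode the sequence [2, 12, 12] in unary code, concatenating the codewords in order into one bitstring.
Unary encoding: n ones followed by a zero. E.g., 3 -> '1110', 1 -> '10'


Encode each number as n ones followed by a terminating 0:
  2 -> 110 (3 bits)
  12 -> 1111111111110 (13 bits)
  12 -> 1111111111110 (13 bits)
Total length = 3 + 13 + 13 = 29 bits.

Unary([2, 12, 12]) = 11011111111111101111111111110 (29 bits)


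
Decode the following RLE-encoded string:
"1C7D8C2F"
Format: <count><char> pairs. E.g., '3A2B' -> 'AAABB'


Expanding each <count><char> pair:
  1C -> 'C'
  7D -> 'DDDDDDD'
  8C -> 'CCCCCCCC'
  2F -> 'FF'

Decoded = CDDDDDDDCCCCCCCCFF


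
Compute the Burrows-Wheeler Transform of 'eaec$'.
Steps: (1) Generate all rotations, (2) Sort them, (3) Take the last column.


Rotations (sorted):
  0: $eaec -> last char: c
  1: aec$e -> last char: e
  2: c$eae -> last char: e
  3: eaec$ -> last char: $
  4: ec$ea -> last char: a


BWT = cee$a


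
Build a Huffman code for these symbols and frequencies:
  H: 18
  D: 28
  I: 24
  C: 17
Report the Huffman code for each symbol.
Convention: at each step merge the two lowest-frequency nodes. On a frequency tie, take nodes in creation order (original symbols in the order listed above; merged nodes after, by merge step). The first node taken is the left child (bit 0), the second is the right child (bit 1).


Huffman tree construction:
Step 1: Merge C(17) + H(18) = 35
Step 2: Merge I(24) + D(28) = 52
Step 3: Merge (C+H)(35) + (I+D)(52) = 87
Read each symbol's code off the tree from the root (left child = 0, right child = 1).

Codes:
  H: 01 (length 2)
  D: 11 (length 2)
  I: 10 (length 2)
  C: 00 (length 2)
Average code length: 174/87 = 2.0000 bits/symbol


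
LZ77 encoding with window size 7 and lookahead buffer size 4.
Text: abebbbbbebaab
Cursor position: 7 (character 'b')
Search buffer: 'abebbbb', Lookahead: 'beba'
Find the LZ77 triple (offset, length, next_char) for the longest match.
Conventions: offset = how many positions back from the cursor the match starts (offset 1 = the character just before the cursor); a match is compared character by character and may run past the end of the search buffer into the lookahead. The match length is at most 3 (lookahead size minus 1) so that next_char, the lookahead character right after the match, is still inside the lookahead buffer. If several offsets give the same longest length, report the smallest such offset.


Try each offset into the search buffer:
  offset=1 (pos 6, char 'b'): match length 1
  offset=2 (pos 5, char 'b'): match length 1
  offset=3 (pos 4, char 'b'): match length 1
  offset=4 (pos 3, char 'b'): match length 1
  offset=5 (pos 2, char 'e'): match length 0
  offset=6 (pos 1, char 'b'): match length 3
  offset=7 (pos 0, char 'a'): match length 0
Longest match has length 3 at offset 6.
next_char = character at position 7 + 3 = 10 -> 'a'

Best match: offset=6, length=3 (matching 'beb' starting at position 1)
LZ77 triple: (6, 3, 'a')


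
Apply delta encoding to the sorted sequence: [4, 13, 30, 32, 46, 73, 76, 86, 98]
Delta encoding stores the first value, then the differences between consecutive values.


First value: 4
Deltas:
  13 - 4 = 9
  30 - 13 = 17
  32 - 30 = 2
  46 - 32 = 14
  73 - 46 = 27
  76 - 73 = 3
  86 - 76 = 10
  98 - 86 = 12


Delta encoded: [4, 9, 17, 2, 14, 27, 3, 10, 12]


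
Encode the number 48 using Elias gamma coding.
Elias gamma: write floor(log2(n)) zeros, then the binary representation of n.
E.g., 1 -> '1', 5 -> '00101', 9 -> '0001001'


num_bits = floor(log2(48)) + 1 = 6
leading_zeros = num_bits - 1 = 5
binary(48) = 110000

Elias gamma(48) = '00000' + '110000' = 00000110000 (11 bits)


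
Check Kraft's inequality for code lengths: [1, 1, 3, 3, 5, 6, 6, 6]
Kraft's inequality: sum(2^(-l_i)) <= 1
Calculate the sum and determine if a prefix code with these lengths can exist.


Sum = 2^(-1) + 2^(-1) + 2^(-3) + 2^(-3) + 2^(-5) + 2^(-6) + 2^(-6) + 2^(-6)
    = 0.5 + 0.5 + 0.125 + 0.125 + 0.03125 + 0.015625 + 0.015625 + 0.015625
    = 85/64 = 1.328125
Since 1.328125 > 1, Kraft's inequality is NOT satisfied.
A prefix code with these lengths CANNOT exist.

Kraft sum = 1.328125. Not satisfied.


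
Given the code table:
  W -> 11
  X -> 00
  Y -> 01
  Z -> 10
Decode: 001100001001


Decoding:
00 -> X
11 -> W
00 -> X
00 -> X
10 -> Z
01 -> Y


Result: XWXXZY


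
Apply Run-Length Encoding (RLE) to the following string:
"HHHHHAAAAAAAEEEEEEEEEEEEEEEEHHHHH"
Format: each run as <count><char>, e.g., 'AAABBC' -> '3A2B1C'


Scanning runs left to right:
  i=0: run of 'H' x 5 -> '5H'
  i=5: run of 'A' x 7 -> '7A'
  i=12: run of 'E' x 16 -> '16E'
  i=28: run of 'H' x 5 -> '5H'

RLE = 5H7A16E5H


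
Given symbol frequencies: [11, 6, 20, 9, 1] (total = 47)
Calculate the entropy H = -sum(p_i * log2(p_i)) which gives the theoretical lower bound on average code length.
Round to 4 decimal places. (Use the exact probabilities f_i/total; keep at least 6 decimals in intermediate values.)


Per-symbol terms -p_i * log2(p_i) with p_i = f_i/47:
  p = 11/47 = 0.234043: log2(p) = -2.095157, -p*log2(p) = 0.490356
  p = 6/47 = 0.127660: log2(p) = -2.969626, -p*log2(p) = 0.379101
  p = 20/47 = 0.425532: log2(p) = -1.232661, -p*log2(p) = 0.524536
  p = 9/47 = 0.191489: log2(p) = -2.384664, -p*log2(p) = 0.456638
  p = 1/47 = 0.021277: log2(p) = -5.554589, -p*log2(p) = 0.118183
H = 0.490356 + 0.379101 + 0.524536 + 0.456638 + 0.118183 = 1.968814

H = 1.9688 bits/symbol


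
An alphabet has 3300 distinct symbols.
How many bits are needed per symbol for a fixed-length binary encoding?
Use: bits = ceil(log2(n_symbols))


log2(3300) = 11.6883
Bracket: 2^11 = 2048 < 3300 <= 2^12 = 4096
So ceil(log2(3300)) = 12

bits = ceil(log2(3300)) = ceil(11.6883) = 12 bits


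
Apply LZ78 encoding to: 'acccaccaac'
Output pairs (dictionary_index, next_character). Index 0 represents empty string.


LZ78 encoding steps:
Dictionary: {0: ''}
Step 1: w='' (idx 0), next='a' -> output (0, 'a'), add 'a' as idx 1
Step 2: w='' (idx 0), next='c' -> output (0, 'c'), add 'c' as idx 2
Step 3: w='c' (idx 2), next='c' -> output (2, 'c'), add 'cc' as idx 3
Step 4: w='a' (idx 1), next='c' -> output (1, 'c'), add 'ac' as idx 4
Step 5: w='c' (idx 2), next='a' -> output (2, 'a'), add 'ca' as idx 5
Step 6: w='ac' (idx 4), end of input -> output (4, '')


Encoded: [(0, 'a'), (0, 'c'), (2, 'c'), (1, 'c'), (2, 'a'), (4, '')]


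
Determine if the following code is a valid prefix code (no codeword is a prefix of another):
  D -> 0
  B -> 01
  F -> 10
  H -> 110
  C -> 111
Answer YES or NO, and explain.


Checking each pair (does one codeword prefix another?):
  D='0' vs B='01': prefix -- VIOLATION

NO -- this is NOT a valid prefix code. D (0) is a prefix of B (01).


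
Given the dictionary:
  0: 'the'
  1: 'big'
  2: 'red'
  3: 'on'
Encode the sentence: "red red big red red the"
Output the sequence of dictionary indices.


Look up each word in the dictionary:
  'red' -> 2
  'red' -> 2
  'big' -> 1
  'red' -> 2
  'red' -> 2
  'the' -> 0

Encoded: [2, 2, 1, 2, 2, 0]


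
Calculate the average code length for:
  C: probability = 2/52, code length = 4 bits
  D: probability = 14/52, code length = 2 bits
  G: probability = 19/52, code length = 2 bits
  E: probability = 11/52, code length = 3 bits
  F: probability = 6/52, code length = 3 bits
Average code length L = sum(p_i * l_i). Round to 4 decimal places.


Weighted contributions p_i * l_i:
  C: (2/52) * 4 = 8/52
  D: (14/52) * 2 = 28/52
  G: (19/52) * 2 = 38/52
  E: (11/52) * 3 = 33/52
  F: (6/52) * 3 = 18/52
Sum = (8 + 28 + 38 + 33 + 18)/52 = 125/52

L = 125/52 = 2.4038 bits/symbol


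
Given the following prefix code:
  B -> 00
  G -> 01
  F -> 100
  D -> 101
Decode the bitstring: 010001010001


Decoding step by step:
Bits 01 -> G
Bits 00 -> B
Bits 01 -> G
Bits 01 -> G
Bits 00 -> B
Bits 01 -> G


Decoded message: GBGGBG


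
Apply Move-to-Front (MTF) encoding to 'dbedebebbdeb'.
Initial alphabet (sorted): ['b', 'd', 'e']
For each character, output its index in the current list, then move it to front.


MTF encoding:
'd': index 1 in ['b', 'd', 'e'] -> ['d', 'b', 'e']
'b': index 1 in ['d', 'b', 'e'] -> ['b', 'd', 'e']
'e': index 2 in ['b', 'd', 'e'] -> ['e', 'b', 'd']
'd': index 2 in ['e', 'b', 'd'] -> ['d', 'e', 'b']
'e': index 1 in ['d', 'e', 'b'] -> ['e', 'd', 'b']
'b': index 2 in ['e', 'd', 'b'] -> ['b', 'e', 'd']
'e': index 1 in ['b', 'e', 'd'] -> ['e', 'b', 'd']
'b': index 1 in ['e', 'b', 'd'] -> ['b', 'e', 'd']
'b': index 0 in ['b', 'e', 'd'] -> ['b', 'e', 'd']
'd': index 2 in ['b', 'e', 'd'] -> ['d', 'b', 'e']
'e': index 2 in ['d', 'b', 'e'] -> ['e', 'd', 'b']
'b': index 2 in ['e', 'd', 'b'] -> ['b', 'e', 'd']


Output: [1, 1, 2, 2, 1, 2, 1, 1, 0, 2, 2, 2]


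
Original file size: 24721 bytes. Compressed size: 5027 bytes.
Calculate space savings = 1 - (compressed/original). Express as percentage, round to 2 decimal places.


ratio = compressed/original = 5027/24721 = 0.203349
savings = 1 - ratio = 1 - 0.203349 = 0.796651
as a percentage: 0.796651 * 100 = 79.67%

Space savings = 1 - 5027/24721 = 79.67%


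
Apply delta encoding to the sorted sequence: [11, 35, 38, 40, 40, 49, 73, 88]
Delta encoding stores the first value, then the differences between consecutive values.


First value: 11
Deltas:
  35 - 11 = 24
  38 - 35 = 3
  40 - 38 = 2
  40 - 40 = 0
  49 - 40 = 9
  73 - 49 = 24
  88 - 73 = 15


Delta encoded: [11, 24, 3, 2, 0, 9, 24, 15]


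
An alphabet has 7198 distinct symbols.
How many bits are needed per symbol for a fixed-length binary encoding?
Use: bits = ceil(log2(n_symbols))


log2(7198) = 12.8134
Bracket: 2^12 = 4096 < 7198 <= 2^13 = 8192
So ceil(log2(7198)) = 13

bits = ceil(log2(7198)) = ceil(12.8134) = 13 bits


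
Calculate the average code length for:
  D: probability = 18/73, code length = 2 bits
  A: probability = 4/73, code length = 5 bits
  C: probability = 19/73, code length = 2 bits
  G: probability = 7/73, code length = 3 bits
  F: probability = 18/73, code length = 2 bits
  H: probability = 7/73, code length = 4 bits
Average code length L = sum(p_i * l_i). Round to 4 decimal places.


Weighted contributions p_i * l_i:
  D: (18/73) * 2 = 36/73
  A: (4/73) * 5 = 20/73
  C: (19/73) * 2 = 38/73
  G: (7/73) * 3 = 21/73
  F: (18/73) * 2 = 36/73
  H: (7/73) * 4 = 28/73
Sum = (36 + 20 + 38 + 21 + 36 + 28)/73 = 179/73

L = 179/73 = 2.4521 bits/symbol


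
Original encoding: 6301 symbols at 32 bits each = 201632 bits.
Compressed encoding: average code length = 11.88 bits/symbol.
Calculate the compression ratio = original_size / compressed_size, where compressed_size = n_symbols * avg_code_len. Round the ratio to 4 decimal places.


original_size = n_symbols * orig_bits = 6301 * 32 = 201632 bits
compressed_size = n_symbols * avg_code_len = 6301 * 11.88 = 74855.88 bits
ratio = original_size / compressed_size = 201632 / 74855.88 = 2.6936

Compression ratio = 2.6936


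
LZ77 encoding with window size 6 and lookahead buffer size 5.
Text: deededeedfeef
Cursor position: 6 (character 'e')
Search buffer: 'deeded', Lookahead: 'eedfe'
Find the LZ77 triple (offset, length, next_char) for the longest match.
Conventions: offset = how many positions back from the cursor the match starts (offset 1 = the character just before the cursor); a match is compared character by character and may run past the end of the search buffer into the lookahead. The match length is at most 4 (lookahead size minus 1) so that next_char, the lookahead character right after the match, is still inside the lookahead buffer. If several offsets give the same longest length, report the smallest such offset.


Try each offset into the search buffer:
  offset=1 (pos 5, char 'd'): match length 0
  offset=2 (pos 4, char 'e'): match length 1
  offset=3 (pos 3, char 'd'): match length 0
  offset=4 (pos 2, char 'e'): match length 1
  offset=5 (pos 1, char 'e'): match length 3
  offset=6 (pos 0, char 'd'): match length 0
Longest match has length 3 at offset 5.
next_char = character at position 6 + 3 = 9 -> 'f'

Best match: offset=5, length=3 (matching 'eed' starting at position 1)
LZ77 triple: (5, 3, 'f')


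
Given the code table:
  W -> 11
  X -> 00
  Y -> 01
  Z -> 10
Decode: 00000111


Decoding:
00 -> X
00 -> X
01 -> Y
11 -> W


Result: XXYW


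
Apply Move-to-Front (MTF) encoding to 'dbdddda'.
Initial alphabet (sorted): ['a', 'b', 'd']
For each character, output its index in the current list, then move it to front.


MTF encoding:
'd': index 2 in ['a', 'b', 'd'] -> ['d', 'a', 'b']
'b': index 2 in ['d', 'a', 'b'] -> ['b', 'd', 'a']
'd': index 1 in ['b', 'd', 'a'] -> ['d', 'b', 'a']
'd': index 0 in ['d', 'b', 'a'] -> ['d', 'b', 'a']
'd': index 0 in ['d', 'b', 'a'] -> ['d', 'b', 'a']
'd': index 0 in ['d', 'b', 'a'] -> ['d', 'b', 'a']
'a': index 2 in ['d', 'b', 'a'] -> ['a', 'd', 'b']


Output: [2, 2, 1, 0, 0, 0, 2]


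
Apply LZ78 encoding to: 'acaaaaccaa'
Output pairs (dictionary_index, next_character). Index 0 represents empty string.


LZ78 encoding steps:
Dictionary: {0: ''}
Step 1: w='' (idx 0), next='a' -> output (0, 'a'), add 'a' as idx 1
Step 2: w='' (idx 0), next='c' -> output (0, 'c'), add 'c' as idx 2
Step 3: w='a' (idx 1), next='a' -> output (1, 'a'), add 'aa' as idx 3
Step 4: w='aa' (idx 3), next='c' -> output (3, 'c'), add 'aac' as idx 4
Step 5: w='c' (idx 2), next='a' -> output (2, 'a'), add 'ca' as idx 5
Step 6: w='a' (idx 1), end of input -> output (1, '')


Encoded: [(0, 'a'), (0, 'c'), (1, 'a'), (3, 'c'), (2, 'a'), (1, '')]


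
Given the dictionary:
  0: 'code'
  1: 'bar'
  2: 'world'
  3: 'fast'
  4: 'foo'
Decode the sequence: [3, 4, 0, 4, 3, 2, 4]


Look up each index in the dictionary:
  3 -> 'fast'
  4 -> 'foo'
  0 -> 'code'
  4 -> 'foo'
  3 -> 'fast'
  2 -> 'world'
  4 -> 'foo'

Decoded: "fast foo code foo fast world foo"


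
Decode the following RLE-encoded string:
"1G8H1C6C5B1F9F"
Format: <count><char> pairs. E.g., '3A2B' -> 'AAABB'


Expanding each <count><char> pair:
  1G -> 'G'
  8H -> 'HHHHHHHH'
  1C -> 'C'
  6C -> 'CCCCCC'
  5B -> 'BBBBB'
  1F -> 'F'
  9F -> 'FFFFFFFFF'

Decoded = GHHHHHHHHCCCCCCCBBBBBFFFFFFFFFF


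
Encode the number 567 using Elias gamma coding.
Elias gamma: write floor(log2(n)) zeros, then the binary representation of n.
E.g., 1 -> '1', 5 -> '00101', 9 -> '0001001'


num_bits = floor(log2(567)) + 1 = 10
leading_zeros = num_bits - 1 = 9
binary(567) = 1000110111

Elias gamma(567) = '000000000' + '1000110111' = 0000000001000110111 (19 bits)


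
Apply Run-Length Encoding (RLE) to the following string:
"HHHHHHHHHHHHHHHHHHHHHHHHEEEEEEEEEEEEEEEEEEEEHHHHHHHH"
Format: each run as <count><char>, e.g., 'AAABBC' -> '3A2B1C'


Scanning runs left to right:
  i=0: run of 'H' x 24 -> '24H'
  i=24: run of 'E' x 20 -> '20E'
  i=44: run of 'H' x 8 -> '8H'

RLE = 24H20E8H


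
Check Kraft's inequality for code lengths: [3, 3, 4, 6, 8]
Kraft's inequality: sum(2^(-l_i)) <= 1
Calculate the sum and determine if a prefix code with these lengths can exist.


Sum = 2^(-3) + 2^(-3) + 2^(-4) + 2^(-6) + 2^(-8)
    = 0.125 + 0.125 + 0.0625 + 0.015625 + 0.00390625
    = 85/256 = 0.33203125
Since 0.33203125 <= 1, Kraft's inequality IS satisfied.
A prefix code with these lengths CAN exist.

Kraft sum = 0.33203125. Satisfied.


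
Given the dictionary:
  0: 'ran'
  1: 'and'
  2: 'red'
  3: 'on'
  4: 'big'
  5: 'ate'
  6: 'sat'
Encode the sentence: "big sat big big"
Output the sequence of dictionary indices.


Look up each word in the dictionary:
  'big' -> 4
  'sat' -> 6
  'big' -> 4
  'big' -> 4

Encoded: [4, 6, 4, 4]


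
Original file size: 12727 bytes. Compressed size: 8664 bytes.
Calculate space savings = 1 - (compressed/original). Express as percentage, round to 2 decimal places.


ratio = compressed/original = 8664/12727 = 0.680757
savings = 1 - ratio = 1 - 0.680757 = 0.319243
as a percentage: 0.319243 * 100 = 31.92%

Space savings = 1 - 8664/12727 = 31.92%


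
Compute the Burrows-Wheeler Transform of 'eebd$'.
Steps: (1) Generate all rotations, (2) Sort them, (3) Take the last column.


Rotations (sorted):
  0: $eebd -> last char: d
  1: bd$ee -> last char: e
  2: d$eeb -> last char: b
  3: ebd$e -> last char: e
  4: eebd$ -> last char: $


BWT = debe$


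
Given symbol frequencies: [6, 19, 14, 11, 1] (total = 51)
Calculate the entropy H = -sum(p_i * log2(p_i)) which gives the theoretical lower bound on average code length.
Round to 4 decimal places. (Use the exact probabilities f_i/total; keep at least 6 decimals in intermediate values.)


Per-symbol terms -p_i * log2(p_i) with p_i = f_i/51:
  p = 6/51 = 0.117647: log2(p) = -3.087463, -p*log2(p) = 0.363231
  p = 19/51 = 0.372549: log2(p) = -1.424498, -p*log2(p) = 0.530695
  p = 14/51 = 0.274510: log2(p) = -1.865070, -p*log2(p) = 0.511980
  p = 11/51 = 0.215686: log2(p) = -2.212994, -p*log2(p) = 0.477312
  p = 1/51 = 0.019608: log2(p) = -5.672425, -p*log2(p) = 0.111224
H = 0.363231 + 0.530695 + 0.511980 + 0.477312 + 0.111224 = 1.994442

H = 1.9944 bits/symbol


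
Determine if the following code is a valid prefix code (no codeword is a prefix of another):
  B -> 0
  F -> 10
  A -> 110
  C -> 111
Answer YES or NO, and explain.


Checking each pair (does one codeword prefix another?):
  B='0' vs F='10': no prefix
  B='0' vs A='110': no prefix
  B='0' vs C='111': no prefix
  F='10' vs B='0': no prefix
  F='10' vs A='110': no prefix
  F='10' vs C='111': no prefix
  A='110' vs B='0': no prefix
  A='110' vs F='10': no prefix
  A='110' vs C='111': no prefix
  C='111' vs B='0': no prefix
  C='111' vs F='10': no prefix
  C='111' vs A='110': no prefix
No violation found over all pairs.

YES -- this is a valid prefix code. No codeword is a prefix of any other codeword.


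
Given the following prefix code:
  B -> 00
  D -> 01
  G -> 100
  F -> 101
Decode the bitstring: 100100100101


Decoding step by step:
Bits 100 -> G
Bits 100 -> G
Bits 100 -> G
Bits 101 -> F


Decoded message: GGGF


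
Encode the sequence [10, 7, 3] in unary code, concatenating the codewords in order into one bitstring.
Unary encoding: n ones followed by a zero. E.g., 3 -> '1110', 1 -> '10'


Encode each number as n ones followed by a terminating 0:
  10 -> 11111111110 (11 bits)
  7 -> 11111110 (8 bits)
  3 -> 1110 (4 bits)
Total length = 11 + 8 + 4 = 23 bits.

Unary([10, 7, 3]) = 11111111110111111101110 (23 bits)


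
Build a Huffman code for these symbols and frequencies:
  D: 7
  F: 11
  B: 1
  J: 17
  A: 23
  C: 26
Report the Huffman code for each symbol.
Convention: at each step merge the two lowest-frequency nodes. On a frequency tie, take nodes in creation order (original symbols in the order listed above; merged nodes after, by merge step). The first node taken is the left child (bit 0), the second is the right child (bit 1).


Huffman tree construction:
Step 1: Merge B(1) + D(7) = 8
Step 2: Merge (B+D)(8) + F(11) = 19
Step 3: Merge J(17) + ((B+D)+F)(19) = 36
Step 4: Merge A(23) + C(26) = 49
Step 5: Merge (J+((B+D)+F))(36) + (A+C)(49) = 85
Read each symbol's code off the tree from the root (left child = 0, right child = 1).

Codes:
  D: 0101 (length 4)
  F: 011 (length 3)
  B: 0100 (length 4)
  J: 00 (length 2)
  A: 10 (length 2)
  C: 11 (length 2)
Average code length: 197/85 = 2.3176 bits/symbol


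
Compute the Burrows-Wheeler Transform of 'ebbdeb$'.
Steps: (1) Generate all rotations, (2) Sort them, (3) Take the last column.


Rotations (sorted):
  0: $ebbdeb -> last char: b
  1: b$ebbde -> last char: e
  2: bbdeb$e -> last char: e
  3: bdeb$eb -> last char: b
  4: deb$ebb -> last char: b
  5: eb$ebbd -> last char: d
  6: ebbdeb$ -> last char: $


BWT = beebbd$


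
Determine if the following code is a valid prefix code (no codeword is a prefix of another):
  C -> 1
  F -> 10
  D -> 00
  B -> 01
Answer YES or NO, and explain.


Checking each pair (does one codeword prefix another?):
  C='1' vs F='10': prefix -- VIOLATION

NO -- this is NOT a valid prefix code. C (1) is a prefix of F (10).
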